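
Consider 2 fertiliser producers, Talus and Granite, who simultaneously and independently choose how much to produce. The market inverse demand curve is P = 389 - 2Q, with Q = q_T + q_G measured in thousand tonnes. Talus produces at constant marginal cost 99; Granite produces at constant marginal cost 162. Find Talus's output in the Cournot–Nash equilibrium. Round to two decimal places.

Talus's profit: π_T = (389 - 2Q)q_T - (99q_T). Setting ∂π_T/∂q_T = 0: 290 - 4q_T - 2(q_G) = 0.
Granite's first-order condition: 227 - 4q_G - 2(q_T) = 0.
So q_T = (290 - 2q_G)/4 and q_G = (227 - 2q_T)/4.
Substituting one into the other gives q_T = 353/6 and q_G = 82/3.

58.83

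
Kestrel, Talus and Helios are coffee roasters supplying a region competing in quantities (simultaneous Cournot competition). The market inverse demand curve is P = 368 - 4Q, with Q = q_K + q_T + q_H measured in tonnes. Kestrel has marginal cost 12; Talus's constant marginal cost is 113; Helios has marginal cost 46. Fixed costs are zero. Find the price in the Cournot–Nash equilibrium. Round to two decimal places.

134.75

Kestrel's profit: π_K = (368 - 4Q)q_K - (12q_K). Setting ∂π_K/∂q_K = 0: 356 - 8q_K - 4(q_T + q_H) = 0.
Talus's profit: π_T = (368 - 4Q)q_T - (113q_T). Setting ∂π_T/∂q_T = 0: 255 - 8q_T - 4(q_K + q_H) = 0.
Helios's profit: π_H = (368 - 4Q)q_H - (46q_H). Setting ∂π_H/∂q_H = 0: 322 - 8q_H - 4(q_K + q_T) = 0.
Adding the 3 first-order conditions: 933 − 16Q = 0, so Q = 933/16.
Back-substituting: q_K = (356 − 933/4)/4 = 491/16, q_T = (255 − 933/4)/4 = 87/16, q_H = (322 − 933/4)/4 = 355/16.
Total output Q = 933/16, so price P = 368 - 4·(933/16) = 539/4.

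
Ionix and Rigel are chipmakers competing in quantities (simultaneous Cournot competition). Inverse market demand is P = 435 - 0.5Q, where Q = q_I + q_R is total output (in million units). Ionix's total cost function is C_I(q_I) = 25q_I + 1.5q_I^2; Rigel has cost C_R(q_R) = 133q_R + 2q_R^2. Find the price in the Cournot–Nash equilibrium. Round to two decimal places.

361.53

Ionix's profit: π_I = (435 - 0.5Q)q_I - (25q_I + (3/2)q_I²). Setting ∂π_I/∂q_I = 0: 410 - 4q_I - (1/2)(q_R) = 0.
Rigel's first-order condition: 302 - 5q_R - (1/2)(q_I) = 0.
Rearranging gives the reaction functions q_I = (410 - (1/2)q_R)/4 and q_R = (302 - (1/2)q_I)/5.
Solving the pair: q_I = 96.1519, q_R = 50.7848.
Total output Q = 146.9367, so price P = 435 - (1/2)·146.9367 = 361.5316.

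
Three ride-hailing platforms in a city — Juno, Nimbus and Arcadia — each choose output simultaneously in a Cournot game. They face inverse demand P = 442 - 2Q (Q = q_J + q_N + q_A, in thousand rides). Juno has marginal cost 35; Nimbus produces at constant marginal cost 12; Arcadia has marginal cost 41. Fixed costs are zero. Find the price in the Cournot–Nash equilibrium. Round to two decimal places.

132.50

Juno's profit: π_J = (442 - 2Q)q_J - (35q_J). Setting ∂π_J/∂q_J = 0: 407 - 4q_J - 2(q_N + q_A) = 0.
Nimbus's profit: π_N = (442 - 2Q)q_N - (12q_N). Setting ∂π_N/∂q_N = 0: 430 - 4q_N - 2(q_J + q_A) = 0.
Arcadia's first-order condition: 401 - 4q_A - 2(q_J + q_N) = 0.
Summing all 3 equations gives 1238 − 8Q = 0, hence Q = 619/4.
Back-substituting: q_J = (407 − 619/2)/2 = 195/4, q_N = (430 − 619/2)/2 = 241/4, q_A = (401 − 619/2)/2 = 183/4.
Total output Q = 619/4, so price P = 442 - 2·(619/4) = 265/2.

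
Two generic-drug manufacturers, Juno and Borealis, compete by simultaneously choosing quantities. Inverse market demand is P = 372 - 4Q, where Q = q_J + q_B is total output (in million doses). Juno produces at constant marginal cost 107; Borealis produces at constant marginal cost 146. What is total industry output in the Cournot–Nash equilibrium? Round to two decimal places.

40.92

Juno's profit: π_J = (372 - 4Q)q_J - (107q_J). Setting ∂π_J/∂q_J = 0: 265 - 8q_J - 4(q_B) = 0.
Borealis's profit: π_B = (372 - 4Q)q_B - (146q_B). Setting ∂π_B/∂q_B = 0: 226 - 8q_B - 4(q_J) = 0.
Best responses: q_J = (265 - 4q_B)/8, q_B = (226 - 4q_J)/8.
Substituting one into the other gives q_J = 76/3 and q_B = 187/12.
Total output Q = 76/3 + 187/12 = 491/12.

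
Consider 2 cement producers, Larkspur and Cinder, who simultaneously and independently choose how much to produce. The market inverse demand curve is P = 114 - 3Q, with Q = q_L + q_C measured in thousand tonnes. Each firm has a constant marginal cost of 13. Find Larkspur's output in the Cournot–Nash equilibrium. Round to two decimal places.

Each firm earns π_i = (114 - 3Q)q_i - 13q_i.
Setting ∂π_i/∂q_i = 0 with rivals' quantities fixed: 101 - 6q_i - 3q_j = 0.
By symmetry each firm produces the same amount; substituting q_j = q_i yields q_i = 101/9.

11.22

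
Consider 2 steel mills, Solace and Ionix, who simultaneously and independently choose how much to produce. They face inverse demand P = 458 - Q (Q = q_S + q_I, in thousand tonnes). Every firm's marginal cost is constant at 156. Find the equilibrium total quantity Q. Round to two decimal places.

Each firm earns π_i = (458 - Q)q_i - 156q_i.
Setting ∂π_i/∂q_i = 0 with rivals' quantities fixed: 302 - 2q_i - q_j = 0.
By symmetry each firm produces the same amount; substituting q_j = q_i yields q_i = 302/3.
Total output Q = 302/3 + 302/3 = 604/3.

201.33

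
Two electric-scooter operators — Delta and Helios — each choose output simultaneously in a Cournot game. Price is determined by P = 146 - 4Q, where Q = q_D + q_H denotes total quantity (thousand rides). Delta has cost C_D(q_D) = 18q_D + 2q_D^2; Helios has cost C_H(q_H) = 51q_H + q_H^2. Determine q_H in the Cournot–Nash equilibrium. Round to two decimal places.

6.04

Delta's profit: π_D = (146 - 4Q)q_D - (18q_D + 2q_D²). Setting ∂π_D/∂q_D = 0: 128 - 12q_D - 4(q_H) = 0.
Helios's first-order condition: 95 - 10q_H - 4(q_D) = 0.
Rearranging gives the reaction functions q_D = (128 - 4q_H)/12 and q_H = (95 - 4q_D)/10.
Substituting one into the other gives q_D = 225/26 and q_H = 157/26.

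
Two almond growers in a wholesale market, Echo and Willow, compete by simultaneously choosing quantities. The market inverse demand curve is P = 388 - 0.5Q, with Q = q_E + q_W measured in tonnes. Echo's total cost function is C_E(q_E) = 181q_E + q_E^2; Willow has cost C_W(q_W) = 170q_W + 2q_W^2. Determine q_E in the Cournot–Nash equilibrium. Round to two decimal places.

Echo's profit: π_E = (388 - 0.5Q)q_E - (181q_E + q_E²). Setting ∂π_E/∂q_E = 0: 207 - 3q_E - (1/2)(q_W) = 0.
Willow's first-order condition: 218 - 5q_W - (1/2)(q_E) = 0.
Rearranging gives the reaction functions q_E = (207 - (1/2)q_W)/3 and q_W = (218 - (1/2)q_E)/5.
Substituting one into the other gives q_E = 62.7797 and q_W = 37.3220.

62.78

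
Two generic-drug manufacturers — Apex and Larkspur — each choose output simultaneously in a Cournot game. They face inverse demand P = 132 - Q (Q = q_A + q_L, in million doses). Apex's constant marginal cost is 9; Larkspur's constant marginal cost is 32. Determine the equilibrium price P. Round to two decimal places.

57.67

Apex's profit: π_A = (132 - Q)q_A - (9q_A). Setting ∂π_A/∂q_A = 0: 123 - 2q_A - (q_L) = 0.
Larkspur's profit: π_L = (132 - Q)q_L - (32q_L). Setting ∂π_L/∂q_L = 0: 100 - 2q_L - (q_A) = 0.
Rearranging gives the reaction functions q_A = (123 - q_L)/2 and q_L = (100 - q_A)/2.
Substituting one into the other gives q_A = 146/3 and q_L = 77/3.
Total output Q = 223/3, so price P = 132 - 223/3 = 173/3.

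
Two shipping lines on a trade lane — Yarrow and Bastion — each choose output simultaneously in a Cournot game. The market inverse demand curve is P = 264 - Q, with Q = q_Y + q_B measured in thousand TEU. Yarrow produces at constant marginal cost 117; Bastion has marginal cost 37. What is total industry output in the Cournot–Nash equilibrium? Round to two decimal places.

Yarrow's profit: π_Y = (264 - Q)q_Y - (117q_Y). Setting ∂π_Y/∂q_Y = 0: 147 - 2q_Y - (q_B) = 0.
Bastion's first-order condition: 227 - 2q_B - (q_Y) = 0.
So q_Y = (147 - q_B)/2 and q_B = (227 - q_Y)/2.
Solving the pair: q_Y = 67/3, q_B = 307/3.
Total output Q = 67/3 + 307/3 = 374/3.

124.67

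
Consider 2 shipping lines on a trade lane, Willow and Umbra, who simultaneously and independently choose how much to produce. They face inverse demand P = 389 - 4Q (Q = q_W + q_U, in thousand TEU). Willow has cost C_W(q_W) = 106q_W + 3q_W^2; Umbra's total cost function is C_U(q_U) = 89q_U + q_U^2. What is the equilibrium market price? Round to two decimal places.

237.45

Willow's profit: π_W = (389 - 4Q)q_W - (106q_W + 3q_W²). Setting ∂π_W/∂q_W = 0: 283 - 14q_W - 4(q_U) = 0.
Umbra's profit: π_U = (389 - 4Q)q_U - (89q_U + q_U²). Setting ∂π_U/∂q_U = 0: 300 - 10q_U - 4(q_W) = 0.
So q_W = (283 - 4q_U)/14 and q_U = (300 - 4q_W)/10.
Substituting one into the other gives q_W = 815/62 and q_U = 767/31.
Total output Q = 37.8871, so price P = 389 - 4·37.8871 = 237.4516.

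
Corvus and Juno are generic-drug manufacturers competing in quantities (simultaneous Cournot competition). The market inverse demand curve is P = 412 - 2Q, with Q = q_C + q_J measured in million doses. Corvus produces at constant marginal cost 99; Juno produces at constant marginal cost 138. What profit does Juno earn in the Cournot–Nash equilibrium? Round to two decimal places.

3068.06

Corvus's profit: π_C = (412 - 2Q)q_C - (99q_C). Setting ∂π_C/∂q_C = 0: 313 - 4q_C - 2(q_J) = 0.
Juno's profit: π_J = (412 - 2Q)q_J - (138q_J). Setting ∂π_J/∂q_J = 0: 274 - 4q_J - 2(q_C) = 0.
Rearranging gives the reaction functions q_C = (313 - 2q_J)/4 and q_J = (274 - 2q_C)/4.
Substituting one into the other gives q_C = 176/3 and q_J = 235/6.
Price P = 412 - 2·(587/6) = 649/3.
Juno's profit: (649/3 - 138)·(235/6) = 3068.0556.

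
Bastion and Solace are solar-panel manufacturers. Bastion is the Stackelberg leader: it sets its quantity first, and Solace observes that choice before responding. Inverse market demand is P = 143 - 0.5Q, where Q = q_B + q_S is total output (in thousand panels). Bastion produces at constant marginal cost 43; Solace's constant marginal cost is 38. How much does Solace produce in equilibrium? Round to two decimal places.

57.50

The follower Solace best-responds to any q_B: π_S = (143 - 0.5Q)q_S - 38q_S.
Setting the follower's marginal profit to zero, 105 - (1/2)q_B - q_S = 0, i.e. q_S = (105 - (1/2)q_B).
Bastion substitutes q_S(q_B) into its own profit: π_B = q_B(143 - (1/2)q_B - (105 - (1/2)q_B)/2) - 43q_B = (181/2 - (1/4)q_B)q_B - 43q_B.
Maximising: ∂π_B/∂q_B = 95/2 - (1/2)q_B = 0, giving q_B = 95.
Then q_S = (105 - (1/2)·95) = 115/2.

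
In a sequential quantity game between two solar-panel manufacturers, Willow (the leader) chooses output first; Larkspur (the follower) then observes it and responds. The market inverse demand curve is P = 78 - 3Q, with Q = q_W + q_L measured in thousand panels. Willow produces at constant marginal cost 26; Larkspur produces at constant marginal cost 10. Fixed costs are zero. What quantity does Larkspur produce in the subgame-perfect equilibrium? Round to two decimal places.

8.33

The follower Larkspur best-responds to any q_W: π_L = (78 - 3Q)q_L - 10q_L.
Follower FOC: 68 - 3q_W - 6q_L = 0, so q_L(q_W) = (68 - 3q_W)/6.
Willow substitutes q_L(q_W) into its own profit: π_W = q_W(78 - 3q_W - (68 - 3q_W)/2) - 26q_W = (44 - (3/2)q_W)q_W - 26q_W.
Leader FOC: 18 - 3q_W = 0, so q_W = 6.
Then q_L = (68 - 3·6)/6 = 25/3.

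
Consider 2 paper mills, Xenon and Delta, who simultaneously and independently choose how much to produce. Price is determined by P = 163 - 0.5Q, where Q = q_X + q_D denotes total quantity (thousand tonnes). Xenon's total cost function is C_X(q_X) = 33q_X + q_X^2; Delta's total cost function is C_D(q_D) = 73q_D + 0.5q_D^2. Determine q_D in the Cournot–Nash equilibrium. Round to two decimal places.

35.65

Xenon's profit: π_X = (163 - 0.5Q)q_X - (33q_X + q_X²). Setting ∂π_X/∂q_X = 0: 130 - 3q_X - (1/2)(q_D) = 0.
Delta's profit: π_D = (163 - 0.5Q)q_D - (73q_D + (1/2)q_D²). Setting ∂π_D/∂q_D = 0: 90 - 2q_D - (1/2)(q_X) = 0.
So q_X = (130 - (1/2)q_D)/3 and q_D = (90 - (1/2)q_X)/2.
Substituting one into the other gives q_X = 860/23 and q_D = 820/23.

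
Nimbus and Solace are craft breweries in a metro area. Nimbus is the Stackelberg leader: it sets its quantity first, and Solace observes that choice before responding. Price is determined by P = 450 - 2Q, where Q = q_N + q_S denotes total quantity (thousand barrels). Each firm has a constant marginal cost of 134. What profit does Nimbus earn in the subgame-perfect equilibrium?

6241

The follower Solace best-responds to any q_N: π_S = (450 - 2Q)q_S - 134q_S.
Setting the follower's marginal profit to zero, 316 - 2q_N - 4q_S = 0, i.e. q_S = (316 - 2q_N)/4.
The leader anticipates this reaction. Substituting into P = 450 - 2Q gives P = 292 - q_N, so π_N = (292 - q_N)q_N - 134q_N.
Leader FOC: 158 - 2q_N = 0, so q_N = 79.
Then q_S = (316 - 2·79)/4 = 79/2.
Price P = 450 - 2·(237/2) = 213.
Nimbus's profit: (213 - 134)·79 = 6241.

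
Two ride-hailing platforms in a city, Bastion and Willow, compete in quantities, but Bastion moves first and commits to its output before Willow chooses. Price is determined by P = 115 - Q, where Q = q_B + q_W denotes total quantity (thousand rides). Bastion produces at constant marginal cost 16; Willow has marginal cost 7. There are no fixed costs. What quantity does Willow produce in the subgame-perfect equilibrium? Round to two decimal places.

Solve by backward induction. Given q_B, the follower Willow maximises π_W = (115 - q_B - q_W)q_W - 7q_W.
Follower FOC: 108 - q_B - 2q_W = 0, so q_W(q_B) = (108 - q_B)/2.
Bastion substitutes q_W(q_B) into its own profit: π_B = q_B(115 - q_B - (108 - q_B)/2) - 16q_B = (61 - (1/2)q_B)q_B - 16q_B.
The leader's first-order condition 45 - q_B = 0 yields q_B = 45.
Then q_W = (108 - 45)/2 = 63/2.

31.50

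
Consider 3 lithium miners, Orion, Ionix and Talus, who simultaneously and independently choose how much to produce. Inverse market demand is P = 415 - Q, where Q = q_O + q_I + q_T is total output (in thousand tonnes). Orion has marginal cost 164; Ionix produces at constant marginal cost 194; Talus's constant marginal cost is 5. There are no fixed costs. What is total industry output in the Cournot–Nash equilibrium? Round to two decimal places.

Orion's profit: π_O = (415 - Q)q_O - (164q_O). Setting ∂π_O/∂q_O = 0: 251 - 2q_O - (q_I + q_T) = 0.
Ionix's first-order condition: 221 - 2q_I - (q_O + q_T) = 0.
Talus's first-order condition: 410 - 2q_T - (q_O + q_I) = 0.
Adding the 3 first-order conditions: 882 − 4Q = 0, so Q = 441/2.
Back-substituting: q_O = (251 − 441/2) = 61/2, q_I = (221 − 441/2) = 1/2, q_T = (410 − 441/2) = 379/2.
Total output Q = 61/2 + 1/2 + 379/2 = 441/2.

220.50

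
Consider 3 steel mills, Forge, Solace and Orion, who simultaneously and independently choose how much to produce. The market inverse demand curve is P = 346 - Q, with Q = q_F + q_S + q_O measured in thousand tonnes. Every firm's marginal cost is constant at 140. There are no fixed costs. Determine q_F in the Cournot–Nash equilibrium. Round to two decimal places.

Each firm earns π_i = (346 - Q)q_i - 140q_i.
Setting ∂π_i/∂q_i = 0 with rivals' quantities fixed: 206 - 2q_i - Σ_{j≠i} q_j = 0.
By symmetry each firm produces the same amount; substituting Σ_{j≠i} q_j = 2q_i yields q_i = 206/4 = 103/2.

51.50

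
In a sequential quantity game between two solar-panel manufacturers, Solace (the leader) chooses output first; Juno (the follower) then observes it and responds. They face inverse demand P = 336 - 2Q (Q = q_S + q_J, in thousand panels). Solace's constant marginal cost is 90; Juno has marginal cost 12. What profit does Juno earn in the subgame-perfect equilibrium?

7200

The follower Juno best-responds to any q_S: π_J = (336 - 2Q)q_J - 12q_J.
∂π_J/∂q_J = 324 - 2q_S - 4q_J = 0 gives the reaction function q_J = (324 - 2q_S)/4.
The leader anticipates this reaction. Substituting into P = 336 - 2Q gives P = 174 - q_S, so π_S = (174 - q_S)q_S - 90q_S.
Maximising: ∂π_S/∂q_S = 84 - 2q_S = 0, giving q_S = 42.
Then q_J = (324 - 2·42)/4 = 60.
Price P = 336 - 2·102 = 132.
Juno's profit: (132 - 12)·60 = 7200.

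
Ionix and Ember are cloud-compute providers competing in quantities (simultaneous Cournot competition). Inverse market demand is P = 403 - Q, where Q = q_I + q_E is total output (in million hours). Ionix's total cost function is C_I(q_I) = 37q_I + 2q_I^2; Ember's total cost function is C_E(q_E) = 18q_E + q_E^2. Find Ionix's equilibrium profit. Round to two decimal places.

Ionix's profit: π_I = (403 - Q)q_I - (37q_I + 2q_I²). Setting ∂π_I/∂q_I = 0: 366 - 6q_I - (q_E) = 0.
Ember's first-order condition: 385 - 4q_E - (q_I) = 0.
Best responses: q_I = (366 - q_E)/6, q_E = (385 - q_I)/4.
Solving the pair: q_I = 1079/23, q_E = 1944/23.
Price P = 403 - 131.4348 = 271.5652.
Ionix's profit: 271.5652·(1079/23) - 37·(1079/23) - 2(1079/23)² = 6602.5009.

6602.50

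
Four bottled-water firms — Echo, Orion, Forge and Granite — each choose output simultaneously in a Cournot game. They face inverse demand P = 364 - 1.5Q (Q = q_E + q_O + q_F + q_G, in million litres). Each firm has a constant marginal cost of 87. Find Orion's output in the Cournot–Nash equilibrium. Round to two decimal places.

Each firm earns π_i = (364 - 1.5Q)q_i - 87q_i.
Setting ∂π_i/∂q_i = 0 with rivals' quantities fixed: 277 - 3q_i - (3/2)·Σ_{j≠i} q_j = 0.
With identical firms every q_j equals q_i, so Σ_{j≠i} q_j = 3q_i and 277 = (15/2)q_i, giving q_i = 554/15.

36.93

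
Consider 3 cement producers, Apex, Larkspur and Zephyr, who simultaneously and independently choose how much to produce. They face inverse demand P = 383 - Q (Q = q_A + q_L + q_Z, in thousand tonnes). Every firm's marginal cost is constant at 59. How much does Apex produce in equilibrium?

81

A representative firm's profit is π_i = q_i(383 - Q) - 59q_i.
Setting ∂π_i/∂q_i = 0 with rivals' quantities fixed: 324 - 2q_i - Σ_{j≠i} q_j = 0.
With identical firms every q_j equals q_i, so Σ_{j≠i} q_j = 2q_i and 324 = 4q_i, giving q_i = 81.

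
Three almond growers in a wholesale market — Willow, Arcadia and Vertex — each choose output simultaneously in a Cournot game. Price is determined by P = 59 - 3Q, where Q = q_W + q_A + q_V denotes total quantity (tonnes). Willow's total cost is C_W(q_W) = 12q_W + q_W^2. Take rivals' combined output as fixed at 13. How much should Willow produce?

1

With rivals' combined output fixed at 13, Willow's profit is π_W = (59 - 3·13 - 3q_W)q_W - (12q_W + q_W²) = (20 - 3q_W)q_W - (12q_W + q_W²).
∂π_W/∂q_W = 8 - 8q_W = 0, so q_W = 1.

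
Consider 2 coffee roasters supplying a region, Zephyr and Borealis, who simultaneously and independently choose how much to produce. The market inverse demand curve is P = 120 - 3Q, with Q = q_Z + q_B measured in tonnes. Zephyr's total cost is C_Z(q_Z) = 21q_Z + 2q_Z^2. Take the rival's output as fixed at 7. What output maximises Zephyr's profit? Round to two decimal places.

With the rival's output fixed at 7, Zephyr's profit is π_Z = (120 - 3·7 - 3q_Z)q_Z - (21q_Z + 2q_Z²) = (99 - 3q_Z)q_Z - (21q_Z + 2q_Z²).
∂π_Z/∂q_Z = 78 - 10q_Z = 0, so q_Z = 39/5.

7.80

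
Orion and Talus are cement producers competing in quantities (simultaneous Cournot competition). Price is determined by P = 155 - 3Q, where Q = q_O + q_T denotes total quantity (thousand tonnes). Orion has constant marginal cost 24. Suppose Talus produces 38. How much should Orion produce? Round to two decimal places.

With the rival's output fixed at 38, Orion's profit is π_O = (155 - 3·38 - 3q_O)q_O - (24q_O) = (41 - 3q_O)q_O - (24q_O).
∂π_O/∂q_O = 17 - 6q_O = 0, so q_O = 17/6.

2.83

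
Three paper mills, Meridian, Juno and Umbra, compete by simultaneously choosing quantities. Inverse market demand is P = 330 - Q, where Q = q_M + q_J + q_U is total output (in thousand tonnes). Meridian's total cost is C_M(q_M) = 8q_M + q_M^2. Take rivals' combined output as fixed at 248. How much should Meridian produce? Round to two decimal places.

18.50

With rivals' combined output fixed at 248, Meridian's profit is π_M = (330 - 248 - q_M)q_M - (8q_M + q_M²) = (82 - q_M)q_M - (8q_M + q_M²).
∂π_M/∂q_M = 74 - 4q_M = 0, so q_M = 37/2.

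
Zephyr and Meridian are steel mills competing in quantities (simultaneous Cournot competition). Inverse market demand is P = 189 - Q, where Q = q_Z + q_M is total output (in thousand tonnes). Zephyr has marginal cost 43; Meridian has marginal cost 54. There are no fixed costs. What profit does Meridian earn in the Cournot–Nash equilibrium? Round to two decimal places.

1708.44

Zephyr's profit: π_Z = (189 - Q)q_Z - (43q_Z). Setting ∂π_Z/∂q_Z = 0: 146 - 2q_Z - (q_M) = 0.
Meridian's profit: π_M = (189 - Q)q_M - (54q_M). Setting ∂π_M/∂q_M = 0: 135 - 2q_M - (q_Z) = 0.
Best responses: q_Z = (146 - q_M)/2, q_M = (135 - q_Z)/2.
Substituting one into the other gives q_Z = 157/3 and q_M = 124/3.
Price P = 189 - 281/3 = 286/3.
Meridian's profit: (286/3 - 54)·(124/3) = 1708.4444.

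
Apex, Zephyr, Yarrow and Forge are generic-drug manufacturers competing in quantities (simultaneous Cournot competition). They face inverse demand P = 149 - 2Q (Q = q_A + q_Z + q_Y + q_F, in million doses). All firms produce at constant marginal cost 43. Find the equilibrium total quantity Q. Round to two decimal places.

42.40

Each firm earns π_i = (149 - 2Q)q_i - 43q_i.
First-order condition (treating rivals' output as given): 106 - 4q_i - 2·Σ_{j≠i} q_j = 0.
By symmetry each firm produces the same amount; substituting Σ_{j≠i} q_j = 3q_i yields q_i = 106/10 = 53/5.
Total output Q = 53/5 + 53/5 + 53/5 + 53/5 = 212/5.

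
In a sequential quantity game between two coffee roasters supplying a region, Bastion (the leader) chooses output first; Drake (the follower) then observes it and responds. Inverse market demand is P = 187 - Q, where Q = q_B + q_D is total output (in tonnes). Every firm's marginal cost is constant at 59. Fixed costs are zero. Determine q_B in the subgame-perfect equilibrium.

64

Solve by backward induction. Given q_B, the follower Drake maximises π_D = (187 - q_B - q_D)q_D - 59q_D.
Setting the follower's marginal profit to zero, 128 - q_B - 2q_D = 0, i.e. q_D = (128 - q_B)/2.
The leader anticipates this reaction. Substituting into P = 187 - Q gives P = 123 - (1/2)q_B, so π_B = (123 - (1/2)q_B)q_B - 59q_B.
Maximising: ∂π_B/∂q_B = 64 - q_B = 0, giving q_B = 64.
Then q_D = (128 - 64)/2 = 32.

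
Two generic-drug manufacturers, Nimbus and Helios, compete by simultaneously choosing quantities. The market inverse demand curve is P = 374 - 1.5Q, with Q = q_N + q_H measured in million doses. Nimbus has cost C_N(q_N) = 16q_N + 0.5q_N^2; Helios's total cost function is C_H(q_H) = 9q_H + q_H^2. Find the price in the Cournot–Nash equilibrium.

191

Nimbus's profit: π_N = (374 - 1.5Q)q_N - (16q_N + (1/2)q_N²). Setting ∂π_N/∂q_N = 0: 358 - 4q_N - (3/2)(q_H) = 0.
Helios's profit: π_H = (374 - 1.5Q)q_H - (9q_H + q_H²). Setting ∂π_H/∂q_H = 0: 365 - 5q_H - (3/2)(q_N) = 0.
Best responses: q_N = (358 - (3/2)q_H)/4, q_H = (365 - (3/2)q_N)/5.
Substituting one into the other gives q_N = 70 and q_H = 52.
Total output Q = 122, so price P = 374 - (3/2)·122 = 191.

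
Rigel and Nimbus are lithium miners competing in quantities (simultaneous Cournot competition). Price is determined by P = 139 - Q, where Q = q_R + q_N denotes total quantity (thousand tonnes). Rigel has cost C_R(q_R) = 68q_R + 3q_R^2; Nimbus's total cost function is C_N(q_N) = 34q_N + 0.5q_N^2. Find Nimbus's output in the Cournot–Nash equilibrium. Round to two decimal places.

33.43

Rigel's profit: π_R = (139 - Q)q_R - (68q_R + 3q_R²). Setting ∂π_R/∂q_R = 0: 71 - 8q_R - (q_N) = 0.
Nimbus's profit: π_N = (139 - Q)q_N - (34q_N + (1/2)q_N²). Setting ∂π_N/∂q_N = 0: 105 - 3q_N - (q_R) = 0.
Best responses: q_R = (71 - q_N)/8, q_N = (105 - q_R)/3.
Solving the pair: q_R = 108/23, q_N = 769/23.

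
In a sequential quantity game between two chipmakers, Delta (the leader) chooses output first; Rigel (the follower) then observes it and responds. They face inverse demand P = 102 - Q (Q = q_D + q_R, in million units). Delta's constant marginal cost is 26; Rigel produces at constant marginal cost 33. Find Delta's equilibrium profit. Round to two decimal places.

Solve by backward induction. Given q_D, the follower Rigel maximises π_R = (102 - q_D - q_R)q_R - 33q_R.
Setting the follower's marginal profit to zero, 69 - q_D - 2q_R = 0, i.e. q_R = (69 - q_D)/2.
Delta substitutes q_R(q_D) into its own profit: π_D = q_D(102 - q_D - (69 - q_D)/2) - 26q_D = (135/2 - (1/2)q_D)q_D - 26q_D.
Leader FOC: 83/2 - q_D = 0, so q_D = 83/2.
Then q_R = (69 - 83/2)/2 = 55/4.
Price P = 102 - 221/4 = 187/4.
Delta's profit: (187/4 - 26)·(83/2) = 861.1250.

861.13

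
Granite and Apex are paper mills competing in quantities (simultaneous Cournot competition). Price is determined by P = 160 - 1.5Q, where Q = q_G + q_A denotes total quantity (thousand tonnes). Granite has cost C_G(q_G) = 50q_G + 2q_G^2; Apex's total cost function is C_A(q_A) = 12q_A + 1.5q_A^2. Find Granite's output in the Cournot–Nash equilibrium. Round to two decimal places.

11.02

Granite's profit: π_G = (160 - 1.5Q)q_G - (50q_G + 2q_G²). Setting ∂π_G/∂q_G = 0: 110 - 7q_G - (3/2)(q_A) = 0.
Apex's profit: π_A = (160 - 1.5Q)q_A - (12q_A + (3/2)q_A²). Setting ∂π_A/∂q_A = 0: 148 - 6q_A - (3/2)(q_G) = 0.
Rearranging gives the reaction functions q_G = (110 - (3/2)q_A)/7 and q_A = (148 - (3/2)q_G)/6.
Substituting one into the other gives q_G = 584/53 and q_A = 21.9119.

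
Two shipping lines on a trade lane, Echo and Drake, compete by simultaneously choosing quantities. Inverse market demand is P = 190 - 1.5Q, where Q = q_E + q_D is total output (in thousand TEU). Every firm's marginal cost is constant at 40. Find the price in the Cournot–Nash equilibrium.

A representative firm's profit is π_i = q_i(190 - 1.5Q) - 40q_i.
Setting ∂π_i/∂q_i = 0 with rivals' quantities fixed: 150 - 3q_i - (3/2)q_j = 0.
By symmetry each firm produces the same amount; substituting q_j = q_i yields q_i = 150/(9/2) = 100/3.
Total output Q = 200/3, so price P = 190 - (3/2)·(200/3) = 90.

90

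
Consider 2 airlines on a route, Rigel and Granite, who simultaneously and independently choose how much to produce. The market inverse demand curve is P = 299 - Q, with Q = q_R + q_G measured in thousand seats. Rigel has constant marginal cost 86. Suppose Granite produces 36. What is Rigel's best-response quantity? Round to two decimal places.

With the rival's output fixed at 36, Rigel's profit is π_R = (299 - 36 - q_R)q_R - (86q_R) = (263 - q_R)q_R - (86q_R).
∂π_R/∂q_R = 177 - 2q_R = 0, so q_R = 177/2.

88.50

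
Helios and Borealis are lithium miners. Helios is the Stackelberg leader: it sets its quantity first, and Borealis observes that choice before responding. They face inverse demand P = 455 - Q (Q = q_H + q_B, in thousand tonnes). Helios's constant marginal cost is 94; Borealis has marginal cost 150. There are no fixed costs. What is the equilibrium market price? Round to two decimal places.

198.25

Solve by backward induction. Given q_H, the follower Borealis maximises π_B = (455 - q_H - q_B)q_B - 150q_B.
∂π_B/∂q_B = 305 - q_H - 2q_B = 0 gives the reaction function q_B = (305 - q_H)/2.
Helios substitutes q_B(q_H) into its own profit: π_H = q_H(455 - q_H - (305 - q_H)/2) - 94q_H = (605/2 - (1/2)q_H)q_H - 94q_H.
Maximising: ∂π_H/∂q_H = 417/2 - q_H = 0, giving q_H = 417/2.
Then q_B = (305 - 417/2)/2 = 193/4.
Total output Q = 1027/4, so price P = 455 - 1027/4 = 793/4.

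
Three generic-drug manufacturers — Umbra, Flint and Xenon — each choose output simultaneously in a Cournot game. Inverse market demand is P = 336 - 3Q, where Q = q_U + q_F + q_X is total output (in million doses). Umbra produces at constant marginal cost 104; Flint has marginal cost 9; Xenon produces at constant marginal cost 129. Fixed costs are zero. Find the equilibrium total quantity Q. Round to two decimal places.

Umbra's profit: π_U = (336 - 3Q)q_U - (104q_U). Setting ∂π_U/∂q_U = 0: 232 - 6q_U - 3(q_F + q_X) = 0.
Flint's profit: π_F = (336 - 3Q)q_F - (9q_F). Setting ∂π_F/∂q_F = 0: 327 - 6q_F - 3(q_U + q_X) = 0.
Xenon's first-order condition: 207 - 6q_X - 3(q_U + q_F) = 0.
Adding the 3 conditions: 766 − 6Q − 6Q = 0, i.e. Q = 383/6.
Back-substituting: q_U = (232 − 383/2)/3 = 27/2, q_F = (327 − 383/2)/3 = 271/6, q_X = (207 − 383/2)/3 = 31/6.
Total output Q = 27/2 + 271/6 + 31/6 = 383/6.

63.83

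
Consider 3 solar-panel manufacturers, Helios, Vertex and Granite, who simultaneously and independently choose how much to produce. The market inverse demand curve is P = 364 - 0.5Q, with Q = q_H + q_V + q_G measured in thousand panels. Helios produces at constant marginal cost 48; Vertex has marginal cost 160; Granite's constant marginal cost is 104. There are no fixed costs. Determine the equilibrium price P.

Helios's profit: π_H = (364 - 0.5Q)q_H - (48q_H). Setting ∂π_H/∂q_H = 0: 316 - q_H - (1/2)(q_V + q_G) = 0.
Vertex's first-order condition: 204 - q_V - (1/2)(q_H + q_G) = 0.
Granite's first-order condition: 260 - q_G - (1/2)(q_H + q_V) = 0.
Adding the 3 conditions: 780 − Q − Q = 0, i.e. Q = 390.
Back-substituting: q_H = (316 − 195)/(1/2) = 242, q_V = (204 − 195)/(1/2) = 18, q_G = (260 − 195)/(1/2) = 130.
Total output Q = 390, so price P = 364 - (1/2)·390 = 169.

169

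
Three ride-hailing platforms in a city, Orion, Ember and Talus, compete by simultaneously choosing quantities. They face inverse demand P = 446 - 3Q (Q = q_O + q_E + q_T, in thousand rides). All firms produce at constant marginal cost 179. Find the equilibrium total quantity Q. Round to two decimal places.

66.75

Each firm earns π_i = (446 - 3Q)q_i - 179q_i.
Setting ∂π_i/∂q_i = 0 with rivals' quantities fixed: 267 - 6q_i - 3·Σ_{j≠i} q_j = 0.
With identical firms every q_j equals q_i, so Σ_{j≠i} q_j = 2q_i and 267 = 12q_i, giving q_i = 89/4.
Total output Q = 89/4 + 89/4 + 89/4 = 267/4.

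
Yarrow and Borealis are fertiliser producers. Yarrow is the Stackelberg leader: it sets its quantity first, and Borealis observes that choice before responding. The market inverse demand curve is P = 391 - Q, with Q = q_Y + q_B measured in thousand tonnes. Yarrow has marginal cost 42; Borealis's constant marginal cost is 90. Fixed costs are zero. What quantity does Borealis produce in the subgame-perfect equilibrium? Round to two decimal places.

The follower Borealis best-responds to any q_Y: π_B = (391 - Q)q_B - 90q_B.
∂π_B/∂q_B = 301 - q_Y - 2q_B = 0 gives the reaction function q_B = (301 - q_Y)/2.
The leader anticipates this reaction. Substituting into P = 391 - Q gives P = 481/2 - (1/2)q_Y, so π_Y = (481/2 - (1/2)q_Y)q_Y - 42q_Y.
Leader FOC: 397/2 - q_Y = 0, so q_Y = 397/2.
Then q_B = (301 - 397/2)/2 = 205/4.

51.25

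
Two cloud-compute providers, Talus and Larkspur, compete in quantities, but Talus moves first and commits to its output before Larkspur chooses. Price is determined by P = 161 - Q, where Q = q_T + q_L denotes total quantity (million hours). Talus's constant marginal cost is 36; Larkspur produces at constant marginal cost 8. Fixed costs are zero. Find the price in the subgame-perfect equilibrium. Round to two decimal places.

Solve by backward induction. Given q_T, the follower Larkspur maximises π_L = (161 - q_T - q_L)q_L - 8q_L.
Follower FOC: 153 - q_T - 2q_L = 0, so q_L(q_T) = (153 - q_T)/2.
The leader anticipates this reaction. Substituting into P = 161 - Q gives P = 169/2 - (1/2)q_T, so π_T = (169/2 - (1/2)q_T)q_T - 36q_T.
The leader's first-order condition 97/2 - q_T = 0 yields q_T = 97/2.
Then q_L = (153 - 97/2)/2 = 209/4.
Total output Q = 403/4, so price P = 161 - 403/4 = 241/4.

60.25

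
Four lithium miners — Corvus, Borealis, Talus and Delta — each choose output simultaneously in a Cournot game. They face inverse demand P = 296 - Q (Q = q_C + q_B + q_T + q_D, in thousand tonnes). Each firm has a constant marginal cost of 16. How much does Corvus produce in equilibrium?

56

Each firm earns π_i = (296 - Q)q_i - 16q_i.
First-order condition (treating rivals' output as given): 280 - 2q_i - Σ_{j≠i} q_j = 0.
With identical firms every q_j equals q_i, so Σ_{j≠i} q_j = 3q_i and 280 = 5q_i, giving q_i = 56.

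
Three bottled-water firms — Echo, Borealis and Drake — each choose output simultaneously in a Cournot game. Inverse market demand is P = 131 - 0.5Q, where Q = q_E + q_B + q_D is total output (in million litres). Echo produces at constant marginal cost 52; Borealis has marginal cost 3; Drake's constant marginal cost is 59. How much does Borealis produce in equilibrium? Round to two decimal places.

116.50

Echo's profit: π_E = (131 - 0.5Q)q_E - (52q_E). Setting ∂π_E/∂q_E = 0: 79 - q_E - (1/2)(q_B + q_D) = 0.
Borealis's profit: π_B = (131 - 0.5Q)q_B - (3q_B). Setting ∂π_B/∂q_B = 0: 128 - q_B - (1/2)(q_E + q_D) = 0.
Drake's first-order condition: 72 - q_D - (1/2)(q_E + q_B) = 0.
Adding the 3 conditions: 279 − Q − Q = 0, i.e. Q = 279/2.
Back-substituting: q_E = (79 − 279/4)/(1/2) = 37/2, q_B = (128 − 279/4)/(1/2) = 233/2, q_D = (72 − 279/4)/(1/2) = 9/2.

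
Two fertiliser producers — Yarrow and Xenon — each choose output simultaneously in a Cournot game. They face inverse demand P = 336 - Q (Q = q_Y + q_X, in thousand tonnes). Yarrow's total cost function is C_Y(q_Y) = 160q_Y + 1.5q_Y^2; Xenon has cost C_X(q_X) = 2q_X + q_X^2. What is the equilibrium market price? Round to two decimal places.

237.89

Yarrow's profit: π_Y = (336 - Q)q_Y - (160q_Y + (3/2)q_Y²). Setting ∂π_Y/∂q_Y = 0: 176 - 5q_Y - (q_X) = 0.
Xenon's first-order condition: 334 - 4q_X - (q_Y) = 0.
So q_Y = (176 - q_X)/5 and q_X = (334 - q_Y)/4.
Solving the pair: q_Y = 370/19, q_X = 1494/19.
Total output Q = 1864/19, so price P = 336 - 1864/19 = 237.8947.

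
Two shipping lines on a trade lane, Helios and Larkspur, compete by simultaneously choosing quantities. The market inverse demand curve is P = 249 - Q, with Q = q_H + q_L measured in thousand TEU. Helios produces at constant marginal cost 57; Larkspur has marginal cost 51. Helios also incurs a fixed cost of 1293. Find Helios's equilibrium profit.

2551

Helios's profit: π_H = (249 - Q)q_H - (57q_H). Setting ∂π_H/∂q_H = 0: 192 - 2q_H - (q_L) = 0.
Larkspur's first-order condition: 198 - 2q_L - (q_H) = 0.
So q_H = (192 - q_L)/2 and q_L = (198 - q_H)/2.
Solving the pair: q_H = 62, q_L = 68.
Price P = 249 - 130 = 119.
Helios's profit: (119 - 57)·62 - 1293 = 2551.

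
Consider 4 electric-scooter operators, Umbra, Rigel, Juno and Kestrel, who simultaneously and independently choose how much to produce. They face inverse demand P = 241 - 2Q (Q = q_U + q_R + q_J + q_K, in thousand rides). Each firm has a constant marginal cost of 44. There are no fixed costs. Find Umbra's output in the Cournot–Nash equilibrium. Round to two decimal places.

19.70

A representative firm's profit is π_i = q_i(241 - 2Q) - 44q_i.
Setting ∂π_i/∂q_i = 0 with rivals' quantities fixed: 197 - 4q_i - 2·Σ_{j≠i} q_j = 0.
With identical firms every q_j equals q_i, so Σ_{j≠i} q_j = 3q_i and 197 = 10q_i, giving q_i = 197/10.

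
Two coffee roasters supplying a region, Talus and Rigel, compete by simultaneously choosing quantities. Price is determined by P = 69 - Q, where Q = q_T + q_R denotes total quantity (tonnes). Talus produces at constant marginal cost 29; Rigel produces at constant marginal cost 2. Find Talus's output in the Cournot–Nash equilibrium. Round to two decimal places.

4.33

Talus's profit: π_T = (69 - Q)q_T - (29q_T). Setting ∂π_T/∂q_T = 0: 40 - 2q_T - (q_R) = 0.
Rigel's profit: π_R = (69 - Q)q_R - (2q_R). Setting ∂π_R/∂q_R = 0: 67 - 2q_R - (q_T) = 0.
So q_T = (40 - q_R)/2 and q_R = (67 - q_T)/2.
Solving the pair: q_T = 13/3, q_R = 94/3.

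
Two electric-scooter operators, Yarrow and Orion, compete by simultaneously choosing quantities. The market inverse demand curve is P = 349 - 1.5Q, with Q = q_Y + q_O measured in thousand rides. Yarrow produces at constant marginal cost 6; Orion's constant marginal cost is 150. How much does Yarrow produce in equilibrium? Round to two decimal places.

Yarrow's profit: π_Y = (349 - 1.5Q)q_Y - (6q_Y). Setting ∂π_Y/∂q_Y = 0: 343 - 3q_Y - (3/2)(q_O) = 0.
Orion's profit: π_O = (349 - 1.5Q)q_O - (150q_O). Setting ∂π_O/∂q_O = 0: 199 - 3q_O - (3/2)(q_Y) = 0.
So q_Y = (343 - (3/2)q_O)/3 and q_O = (199 - (3/2)q_Y)/3.
Solving the pair: q_Y = 974/9, q_O = 110/9.

108.22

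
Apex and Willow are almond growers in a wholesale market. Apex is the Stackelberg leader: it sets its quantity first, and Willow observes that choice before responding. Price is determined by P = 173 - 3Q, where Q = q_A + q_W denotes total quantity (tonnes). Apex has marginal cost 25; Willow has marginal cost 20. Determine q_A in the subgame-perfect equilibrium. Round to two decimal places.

The follower Willow best-responds to any q_A: π_W = (173 - 3Q)q_W - 20q_W.
Follower FOC: 153 - 3q_A - 6q_W = 0, so q_W(q_A) = (153 - 3q_A)/6.
The leader anticipates this reaction. Substituting into P = 173 - 3Q gives P = 193/2 - (3/2)q_A, so π_A = (193/2 - (3/2)q_A)q_A - 25q_A.
The leader's first-order condition 143/2 - 3q_A = 0 yields q_A = 143/6.
Then q_W = (153 - 3·(143/6))/6 = 163/12.

23.83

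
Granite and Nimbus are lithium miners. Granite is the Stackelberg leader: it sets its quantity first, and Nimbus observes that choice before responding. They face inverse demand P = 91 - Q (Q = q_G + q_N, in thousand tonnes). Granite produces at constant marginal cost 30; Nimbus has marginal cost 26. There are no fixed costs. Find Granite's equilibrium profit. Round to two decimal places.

Solve by backward induction. Given q_G, the follower Nimbus maximises π_N = (91 - q_G - q_N)q_N - 26q_N.
Follower FOC: 65 - q_G - 2q_N = 0, so q_N(q_G) = (65 - q_G)/2.
Granite substitutes q_N(q_G) into its own profit: π_G = q_G(91 - q_G - (65 - q_G)/2) - 30q_G = (117/2 - (1/2)q_G)q_G - 30q_G.
Maximising: ∂π_G/∂q_G = 57/2 - q_G = 0, giving q_G = 57/2.
Then q_N = (65 - 57/2)/2 = 73/4.
Price P = 91 - 187/4 = 177/4.
Granite's profit: (177/4 - 30)·(57/2) = 406.1250.

406.13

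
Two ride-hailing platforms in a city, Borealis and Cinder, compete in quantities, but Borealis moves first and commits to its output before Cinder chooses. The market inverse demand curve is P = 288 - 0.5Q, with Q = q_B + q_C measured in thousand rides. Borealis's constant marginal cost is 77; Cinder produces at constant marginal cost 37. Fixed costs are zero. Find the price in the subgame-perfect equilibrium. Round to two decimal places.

119.75

Solve by backward induction. Given q_B, the follower Cinder maximises π_C = (288 - (1/2)q_B - (1/2)q_C)q_C - 37q_C.
Follower FOC: 251 - (1/2)q_B - q_C = 0, so q_C(q_B) = (251 - (1/2)q_B).
Borealis substitutes q_C(q_B) into its own profit: π_B = q_B(288 - (1/2)q_B - (251 - (1/2)q_B)/2) - 77q_B = (325/2 - (1/4)q_B)q_B - 77q_B.
The leader's first-order condition 171/2 - (1/2)q_B = 0 yields q_B = 171.
Then q_C = (251 - (1/2)·171) = 331/2.
Total output Q = 673/2, so price P = 288 - (1/2)·(673/2) = 479/4.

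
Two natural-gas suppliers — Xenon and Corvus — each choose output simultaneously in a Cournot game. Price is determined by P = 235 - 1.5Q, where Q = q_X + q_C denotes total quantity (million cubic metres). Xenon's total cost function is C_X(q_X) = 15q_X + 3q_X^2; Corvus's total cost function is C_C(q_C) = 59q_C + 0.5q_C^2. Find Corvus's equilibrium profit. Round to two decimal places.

Xenon's profit: π_X = (235 - 1.5Q)q_X - (15q_X + 3q_X²). Setting ∂π_X/∂q_X = 0: 220 - 9q_X - (3/2)(q_C) = 0.
Corvus's profit: π_C = (235 - 1.5Q)q_C - (59q_C + (1/2)q_C²). Setting ∂π_C/∂q_C = 0: 176 - 4q_C - (3/2)(q_X) = 0.
Best responses: q_X = (220 - (3/2)q_C)/9, q_C = (176 - (3/2)q_X)/4.
Solving the pair: q_X = 18.2519, q_C = 1672/45.
Price P = 235 - (3/2)·(1496/27) = 1367/9.
Corvus's profit: (1367/9)·(1672/45) - 59·(1672/45) - (1/2)(1672/45)² = 2761.0706.

2761.07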